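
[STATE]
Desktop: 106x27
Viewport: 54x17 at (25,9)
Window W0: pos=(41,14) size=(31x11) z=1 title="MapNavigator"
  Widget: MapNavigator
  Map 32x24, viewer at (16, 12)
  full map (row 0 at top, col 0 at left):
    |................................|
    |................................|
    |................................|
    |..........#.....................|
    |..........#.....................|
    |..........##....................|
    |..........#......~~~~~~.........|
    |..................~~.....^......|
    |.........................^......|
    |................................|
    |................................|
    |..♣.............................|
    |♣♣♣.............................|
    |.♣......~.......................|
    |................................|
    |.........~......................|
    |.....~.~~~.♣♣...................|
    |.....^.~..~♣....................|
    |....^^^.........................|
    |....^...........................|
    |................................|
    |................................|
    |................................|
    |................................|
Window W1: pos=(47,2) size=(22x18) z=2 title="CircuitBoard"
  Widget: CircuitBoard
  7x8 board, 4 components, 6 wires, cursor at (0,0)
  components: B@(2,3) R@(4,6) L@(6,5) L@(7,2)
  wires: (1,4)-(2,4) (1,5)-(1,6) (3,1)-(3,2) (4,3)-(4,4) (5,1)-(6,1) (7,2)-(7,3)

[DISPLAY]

                      ┃                    ┃          
                      ┃2               B   ┃          
                      ┃                    ┃          
                      ┃3       · ─ ·       ┃          
                      ┃                    ┃          
                ┏━━━━━┃4               · ─ ┃━━┓       
                ┃ MapN┃                    ┃  ┃       
                ┠─────┃5       ·           ┃──┨       
                ┃.....┃        │           ┃..┃       
                ┃.....┃6       ·           ┃..┃       
                ┃♣....┗━━━━━━━━━━━━━━━━━━━━┛..┃       
                ┃♣.............@..............┃       
                ┃......~......................┃       
                ┃.............................┃       
                ┃.......~.....................┃       
                ┗━━━━━━━━━━━━━━━━━━━━━━━━━━━━━┛       
                                                      


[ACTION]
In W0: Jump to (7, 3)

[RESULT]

                      ┃                    ┃          
                      ┃2               B   ┃          
                      ┃                    ┃          
                      ┃3       · ─ ·       ┃          
                      ┃                    ┃          
                ┏━━━━━┃4               · ─ ┃━━┓       
                ┃ MapN┃                    ┃  ┃       
                ┠─────┃5       ·           ┃──┨       
                ┃     ┃        │           ┃..┃       
                ┃     ┃6       ·           ┃..┃       
                ┃     ┗━━━━━━━━━━━━━━━━━━━━┛..┃       
                ┃       .......@..#...........┃       
                ┃       ..........#...........┃       
                ┃       ..........##..........┃       
                ┃       ..........#......~~~~~┃       
                ┗━━━━━━━━━━━━━━━━━━━━━━━━━━━━━┛       
                                                      


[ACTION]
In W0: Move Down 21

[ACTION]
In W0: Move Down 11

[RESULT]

                      ┃                    ┃          
                      ┃2               B   ┃          
                      ┃                    ┃          
                      ┃3       · ─ ·       ┃          
                      ┃                    ┃          
                ┏━━━━━┃4               · ─ ┃━━┓       
                ┃ MapN┃                    ┃  ┃       
                ┠─────┃5       ·           ┃──┨       
                ┃     ┃        │           ┃..┃       
                ┃     ┃6       ·           ┃..┃       
                ┃     ┗━━━━━━━━━━━━━━━━━━━━┛..┃       
                ┃       .......@..............┃       
                ┃                             ┃       
                ┃                             ┃       
                ┃                             ┃       
                ┗━━━━━━━━━━━━━━━━━━━━━━━━━━━━━┛       
                                                      


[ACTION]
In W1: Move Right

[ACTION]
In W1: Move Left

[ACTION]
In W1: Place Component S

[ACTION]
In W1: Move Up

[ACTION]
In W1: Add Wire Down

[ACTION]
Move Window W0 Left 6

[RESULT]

                      ┃                    ┃          
                      ┃2               B   ┃          
                      ┃                    ┃          
                      ┃3       · ─ ·       ┃          
                      ┃                    ┃          
          ┏━━━━━━━━━━━┃4               · ─ ┃          
          ┃ MapNavigat┃                    ┃          
          ┠───────────┃5       ·           ┃          
          ┃       ....┃        │           ┃          
          ┃       ....┃6       ·           ┃          
          ┃       ....┗━━━━━━━━━━━━━━━━━━━━┛          
          ┃       .......@..............┃             
          ┃                             ┃             
          ┃                             ┃             
          ┃                             ┃             
          ┗━━━━━━━━━━━━━━━━━━━━━━━━━━━━━┛             
                                                      


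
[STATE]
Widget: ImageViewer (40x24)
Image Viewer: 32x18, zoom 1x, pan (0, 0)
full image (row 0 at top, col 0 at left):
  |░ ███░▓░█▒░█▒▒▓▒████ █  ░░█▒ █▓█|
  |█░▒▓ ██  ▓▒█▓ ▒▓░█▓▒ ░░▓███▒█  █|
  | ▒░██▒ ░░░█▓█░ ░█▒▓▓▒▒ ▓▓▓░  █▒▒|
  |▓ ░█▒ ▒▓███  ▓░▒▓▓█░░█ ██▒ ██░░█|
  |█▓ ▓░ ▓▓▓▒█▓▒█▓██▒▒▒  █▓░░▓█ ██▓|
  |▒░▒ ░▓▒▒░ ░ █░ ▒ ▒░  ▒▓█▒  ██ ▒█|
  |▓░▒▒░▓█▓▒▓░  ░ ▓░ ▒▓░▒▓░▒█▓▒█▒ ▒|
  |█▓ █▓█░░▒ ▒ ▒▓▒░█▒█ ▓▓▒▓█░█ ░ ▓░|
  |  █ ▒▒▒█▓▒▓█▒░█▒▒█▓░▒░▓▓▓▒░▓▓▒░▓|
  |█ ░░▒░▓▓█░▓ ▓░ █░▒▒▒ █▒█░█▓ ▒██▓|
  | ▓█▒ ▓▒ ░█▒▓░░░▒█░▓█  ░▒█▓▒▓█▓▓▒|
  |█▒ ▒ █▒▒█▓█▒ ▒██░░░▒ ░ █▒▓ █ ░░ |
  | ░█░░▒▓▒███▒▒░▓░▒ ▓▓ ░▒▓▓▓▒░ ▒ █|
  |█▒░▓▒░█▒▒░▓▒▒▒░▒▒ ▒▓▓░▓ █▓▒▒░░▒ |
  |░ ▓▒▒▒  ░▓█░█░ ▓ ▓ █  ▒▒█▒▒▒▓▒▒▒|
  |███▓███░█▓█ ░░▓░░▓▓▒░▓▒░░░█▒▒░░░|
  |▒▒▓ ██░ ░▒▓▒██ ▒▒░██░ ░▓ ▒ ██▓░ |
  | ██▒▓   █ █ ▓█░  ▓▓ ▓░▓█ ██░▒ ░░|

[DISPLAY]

░ ███░▓░█▒░█▒▒▓▒████ █  ░░█▒ █▓█        
█░▒▓ ██  ▓▒█▓ ▒▓░█▓▒ ░░▓███▒█  █        
 ▒░██▒ ░░░█▓█░ ░█▒▓▓▒▒ ▓▓▓░  █▒▒        
▓ ░█▒ ▒▓███  ▓░▒▓▓█░░█ ██▒ ██░░█        
█▓ ▓░ ▓▓▓▒█▓▒█▓██▒▒▒  █▓░░▓█ ██▓        
▒░▒ ░▓▒▒░ ░ █░ ▒ ▒░  ▒▓█▒  ██ ▒█        
▓░▒▒░▓█▓▒▓░  ░ ▓░ ▒▓░▒▓░▒█▓▒█▒ ▒        
█▓ █▓█░░▒ ▒ ▒▓▒░█▒█ ▓▓▒▓█░█ ░ ▓░        
  █ ▒▒▒█▓▒▓█▒░█▒▒█▓░▒░▓▓▓▒░▓▓▒░▓        
█ ░░▒░▓▓█░▓ ▓░ █░▒▒▒ █▒█░█▓ ▒██▓        
 ▓█▒ ▓▒ ░█▒▓░░░▒█░▓█  ░▒█▓▒▓█▓▓▒        
█▒ ▒ █▒▒█▓█▒ ▒██░░░▒ ░ █▒▓ █ ░░         
 ░█░░▒▓▒███▒▒░▓░▒ ▓▓ ░▒▓▓▓▒░ ▒ █        
█▒░▓▒░█▒▒░▓▒▒▒░▒▒ ▒▓▓░▓ █▓▒▒░░▒         
░ ▓▒▒▒  ░▓█░█░ ▓ ▓ █  ▒▒█▒▒▒▓▒▒▒        
███▓███░█▓█ ░░▓░░▓▓▒░▓▒░░░█▒▒░░░        
▒▒▓ ██░ ░▒▓▒██ ▒▒░██░ ░▓ ▒ ██▓░         
 ██▒▓   █ █ ▓█░  ▓▓ ▓░▓█ ██░▒ ░░        
                                        
                                        
                                        
                                        
                                        
                                        


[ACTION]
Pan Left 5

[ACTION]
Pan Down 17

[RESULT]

 ██▒▓   █ █ ▓█░  ▓▓ ▓░▓█ ██░▒ ░░        
                                        
                                        
                                        
                                        
                                        
                                        
                                        
                                        
                                        
                                        
                                        
                                        
                                        
                                        
                                        
                                        
                                        
                                        
                                        
                                        
                                        
                                        
                                        


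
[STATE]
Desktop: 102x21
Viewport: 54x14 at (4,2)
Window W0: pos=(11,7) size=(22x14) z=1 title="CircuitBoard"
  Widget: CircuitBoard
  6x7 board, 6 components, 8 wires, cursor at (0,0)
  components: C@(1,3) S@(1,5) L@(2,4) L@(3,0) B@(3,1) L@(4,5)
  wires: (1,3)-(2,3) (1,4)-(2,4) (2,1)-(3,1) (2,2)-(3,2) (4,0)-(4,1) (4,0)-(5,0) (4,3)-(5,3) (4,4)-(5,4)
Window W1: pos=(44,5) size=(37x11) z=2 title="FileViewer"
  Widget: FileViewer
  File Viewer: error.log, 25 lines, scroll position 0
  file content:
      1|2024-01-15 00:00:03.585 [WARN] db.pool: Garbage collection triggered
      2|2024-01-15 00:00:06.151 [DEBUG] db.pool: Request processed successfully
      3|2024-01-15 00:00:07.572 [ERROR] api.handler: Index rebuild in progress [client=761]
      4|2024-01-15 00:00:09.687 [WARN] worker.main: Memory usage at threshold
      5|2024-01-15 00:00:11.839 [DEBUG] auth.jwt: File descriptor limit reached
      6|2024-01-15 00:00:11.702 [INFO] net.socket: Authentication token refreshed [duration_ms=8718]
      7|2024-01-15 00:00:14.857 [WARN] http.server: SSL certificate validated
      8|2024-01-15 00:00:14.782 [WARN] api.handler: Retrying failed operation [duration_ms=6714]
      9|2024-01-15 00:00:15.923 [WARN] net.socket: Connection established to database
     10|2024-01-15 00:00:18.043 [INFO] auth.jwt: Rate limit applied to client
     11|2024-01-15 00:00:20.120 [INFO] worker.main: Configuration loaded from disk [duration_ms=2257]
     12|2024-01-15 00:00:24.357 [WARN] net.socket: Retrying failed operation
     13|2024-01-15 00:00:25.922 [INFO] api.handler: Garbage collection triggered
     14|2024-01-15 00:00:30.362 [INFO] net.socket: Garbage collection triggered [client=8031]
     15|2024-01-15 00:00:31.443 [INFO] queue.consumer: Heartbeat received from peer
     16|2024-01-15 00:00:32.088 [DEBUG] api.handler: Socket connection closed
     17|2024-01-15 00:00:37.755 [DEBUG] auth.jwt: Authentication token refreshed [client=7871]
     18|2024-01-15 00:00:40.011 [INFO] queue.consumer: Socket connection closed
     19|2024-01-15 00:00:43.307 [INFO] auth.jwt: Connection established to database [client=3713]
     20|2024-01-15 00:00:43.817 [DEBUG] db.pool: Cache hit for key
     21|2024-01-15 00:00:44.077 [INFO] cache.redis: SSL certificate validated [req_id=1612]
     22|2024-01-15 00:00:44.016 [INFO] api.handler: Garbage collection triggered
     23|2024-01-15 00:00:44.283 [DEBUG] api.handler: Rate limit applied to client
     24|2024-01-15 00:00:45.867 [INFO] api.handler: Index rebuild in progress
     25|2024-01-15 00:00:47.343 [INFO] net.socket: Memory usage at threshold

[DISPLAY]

                                                      
                                                      
                                                      
                                        ┏━━━━━━━━━━━━━
                                        ┃ FileViewer  
       ┏━━━━━━━━━━━━━━━━━━━━┓           ┠─────────────
       ┃ CircuitBoard       ┃           ┃2024-01-15 00
       ┠────────────────────┨           ┃2024-01-15 00
       ┃   0 1 2 3 4 5      ┃           ┃2024-01-15 00
       ┃0  [.]              ┃           ┃2024-01-15 00
       ┃                    ┃           ┃2024-01-15 00
       ┃1               C   ┃           ┃2024-01-15 00
       ┃                │   ┃           ┃2024-01-15 00
       ┃2       ·   ·   ·   ┃           ┗━━━━━━━━━━━━━


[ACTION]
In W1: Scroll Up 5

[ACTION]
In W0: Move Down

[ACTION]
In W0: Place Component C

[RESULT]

                                                      
                                                      
                                                      
                                        ┏━━━━━━━━━━━━━
                                        ┃ FileViewer  
       ┏━━━━━━━━━━━━━━━━━━━━┓           ┠─────────────
       ┃ CircuitBoard       ┃           ┃2024-01-15 00
       ┠────────────────────┨           ┃2024-01-15 00
       ┃   0 1 2 3 4 5      ┃           ┃2024-01-15 00
       ┃0                   ┃           ┃2024-01-15 00
       ┃                    ┃           ┃2024-01-15 00
       ┃1  [C]          C   ┃           ┃2024-01-15 00
       ┃                │   ┃           ┃2024-01-15 00
       ┃2       ·   ·   ·   ┃           ┗━━━━━━━━━━━━━


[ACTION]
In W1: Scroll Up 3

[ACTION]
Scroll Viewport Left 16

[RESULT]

                                                      
                                                      
                                                      
                                            ┏━━━━━━━━━
                                            ┃ FileView
           ┏━━━━━━━━━━━━━━━━━━━━┓           ┠─────────
           ┃ CircuitBoard       ┃           ┃2024-01-1
           ┠────────────────────┨           ┃2024-01-1
           ┃   0 1 2 3 4 5      ┃           ┃2024-01-1
           ┃0                   ┃           ┃2024-01-1
           ┃                    ┃           ┃2024-01-1
           ┃1  [C]          C   ┃           ┃2024-01-1
           ┃                │   ┃           ┃2024-01-1
           ┃2       ·   ·   ·   ┃           ┗━━━━━━━━━


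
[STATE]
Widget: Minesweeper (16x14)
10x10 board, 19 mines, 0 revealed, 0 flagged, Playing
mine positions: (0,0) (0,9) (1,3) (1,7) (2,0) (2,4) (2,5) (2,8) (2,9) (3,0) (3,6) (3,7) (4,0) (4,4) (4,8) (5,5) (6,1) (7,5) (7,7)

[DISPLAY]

■■■■■■■■■■      
■■■■■■■■■■      
■■■■■■■■■■      
■■■■■■■■■■      
■■■■■■■■■■      
■■■■■■■■■■      
■■■■■■■■■■      
■■■■■■■■■■      
■■■■■■■■■■      
■■■■■■■■■■      
                
                
                
                


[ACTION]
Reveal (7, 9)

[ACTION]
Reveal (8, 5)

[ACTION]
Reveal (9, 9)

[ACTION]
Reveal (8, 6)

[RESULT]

■■■■■■■■■■      
■■■■■■■■■■      
■■■■■■■■■■      
■■■■■■■■■■      
■■■■■■■■■■      
■■112■■■11      
■■1 2■■■1       
111 1■■■1       
    11211       
                
                
                
                
                


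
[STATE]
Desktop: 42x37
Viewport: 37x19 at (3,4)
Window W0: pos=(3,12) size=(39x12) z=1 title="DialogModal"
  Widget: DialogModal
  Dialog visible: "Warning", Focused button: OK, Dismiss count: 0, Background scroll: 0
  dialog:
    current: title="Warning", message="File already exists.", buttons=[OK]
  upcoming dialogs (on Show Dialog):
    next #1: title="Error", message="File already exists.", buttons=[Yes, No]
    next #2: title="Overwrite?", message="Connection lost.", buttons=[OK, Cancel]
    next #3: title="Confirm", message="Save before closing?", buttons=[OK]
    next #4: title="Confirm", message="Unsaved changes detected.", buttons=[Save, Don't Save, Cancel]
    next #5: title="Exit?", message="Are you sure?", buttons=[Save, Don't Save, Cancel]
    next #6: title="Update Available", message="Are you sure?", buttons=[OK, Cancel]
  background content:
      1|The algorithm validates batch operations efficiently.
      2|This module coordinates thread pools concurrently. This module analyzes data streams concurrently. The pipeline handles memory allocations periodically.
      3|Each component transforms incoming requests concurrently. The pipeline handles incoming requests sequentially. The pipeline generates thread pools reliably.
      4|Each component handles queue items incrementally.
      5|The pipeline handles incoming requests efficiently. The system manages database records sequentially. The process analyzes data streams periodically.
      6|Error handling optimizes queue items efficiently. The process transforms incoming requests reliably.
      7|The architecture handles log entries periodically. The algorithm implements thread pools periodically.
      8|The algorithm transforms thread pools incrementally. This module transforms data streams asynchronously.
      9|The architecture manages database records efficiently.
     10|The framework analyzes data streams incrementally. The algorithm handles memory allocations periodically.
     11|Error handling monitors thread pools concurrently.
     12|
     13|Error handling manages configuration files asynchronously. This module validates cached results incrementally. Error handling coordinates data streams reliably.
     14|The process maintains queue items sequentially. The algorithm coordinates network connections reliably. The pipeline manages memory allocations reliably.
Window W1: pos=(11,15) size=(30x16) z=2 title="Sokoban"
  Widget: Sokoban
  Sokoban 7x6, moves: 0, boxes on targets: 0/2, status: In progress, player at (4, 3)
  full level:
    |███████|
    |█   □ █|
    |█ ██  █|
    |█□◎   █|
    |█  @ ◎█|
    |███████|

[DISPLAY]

                                     
                                     
                                     
                                     
                                     
                                     
                                     
                                     
┏━━━━━━━━━━━━━━━━━━━━━━━━━━━━━━━━━━━━
┃ DialogModal                        
┠────────────────────────────────────
┃The alg┏━━━━━━━━━━━━━━━━━━━━━━━━━━━━
┃This m┌┃ Sokoban                    
┃Each c│┠────────────────────────────
┃Each c│┃███████                     
┃The pi│┃█   □ █                     
┃Error └┃█ ██  █                     
┃The arc┃█□◎   █                     
┃The alg┃█  @ ◎█                     


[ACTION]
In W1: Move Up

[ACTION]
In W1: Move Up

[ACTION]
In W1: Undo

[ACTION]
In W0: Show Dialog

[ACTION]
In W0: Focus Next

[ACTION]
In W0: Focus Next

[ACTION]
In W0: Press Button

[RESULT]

                                     
                                     
                                     
                                     
                                     
                                     
                                     
                                     
┏━━━━━━━━━━━━━━━━━━━━━━━━━━━━━━━━━━━━
┃ DialogModal                        
┠────────────────────────────────────
┃The alg┏━━━━━━━━━━━━━━━━━━━━━━━━━━━━
┃This mo┃ Sokoban                    
┃Each co┠────────────────────────────
┃Each co┃███████                     
┃The pip┃█   □ █                     
┃Error h┃█ ██  █                     
┃The arc┃█□◎   █                     
┃The alg┃█  @ ◎█                     


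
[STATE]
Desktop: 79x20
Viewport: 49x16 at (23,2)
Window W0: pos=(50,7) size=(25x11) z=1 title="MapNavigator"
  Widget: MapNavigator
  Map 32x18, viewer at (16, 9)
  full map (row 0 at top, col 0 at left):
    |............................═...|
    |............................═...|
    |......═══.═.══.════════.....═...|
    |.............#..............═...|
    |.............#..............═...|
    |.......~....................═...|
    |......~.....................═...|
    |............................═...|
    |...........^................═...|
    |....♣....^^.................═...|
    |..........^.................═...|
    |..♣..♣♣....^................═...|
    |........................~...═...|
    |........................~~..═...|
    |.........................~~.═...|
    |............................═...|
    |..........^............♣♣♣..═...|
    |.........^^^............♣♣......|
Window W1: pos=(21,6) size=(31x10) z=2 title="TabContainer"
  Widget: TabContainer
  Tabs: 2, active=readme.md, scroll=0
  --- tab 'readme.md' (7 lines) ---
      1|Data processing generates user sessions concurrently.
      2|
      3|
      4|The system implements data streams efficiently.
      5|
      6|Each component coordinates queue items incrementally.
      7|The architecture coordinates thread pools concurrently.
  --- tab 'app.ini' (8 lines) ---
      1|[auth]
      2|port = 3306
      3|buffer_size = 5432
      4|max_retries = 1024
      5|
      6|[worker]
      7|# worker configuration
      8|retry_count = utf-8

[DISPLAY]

                                                 
                                                 
                                                 
                                                 
━━━━━━━━━━━━━━━━━━━━━━━━━━━━┓                    
TabContainer                ┃━━━━━━━━━━━━━━━━━━━━
────────────────────────────┨MapNavigator        
readme.md]│ app.ini         ┃────────────────────
────────────────────────────┃~...................
ata processing generates use┃....................
                            ┃.....^..............
                            ┃...^^.....@.........
he system implements data st┃....^...............
━━━━━━━━━━━━━━━━━━━━━━━━━━━━┛♣....^..............
                           ┃...................~.
                           ┗━━━━━━━━━━━━━━━━━━━━━


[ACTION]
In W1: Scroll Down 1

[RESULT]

                                                 
                                                 
                                                 
                                                 
━━━━━━━━━━━━━━━━━━━━━━━━━━━━┓                    
TabContainer                ┃━━━━━━━━━━━━━━━━━━━━
────────────────────────────┨MapNavigator        
readme.md]│ app.ini         ┃────────────────────
────────────────────────────┃~...................
                            ┃....................
                            ┃.....^..............
he system implements data st┃...^^.....@.........
                            ┃....^...............
━━━━━━━━━━━━━━━━━━━━━━━━━━━━┛♣....^..............
                           ┃...................~.
                           ┗━━━━━━━━━━━━━━━━━━━━━


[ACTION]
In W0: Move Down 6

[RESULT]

                                                 
                                                 
                                                 
                                                 
━━━━━━━━━━━━━━━━━━━━━━━━━━━━┓                    
TabContainer                ┃━━━━━━━━━━━━━━━━━━━━
────────────────────────────┨MapNavigator        
readme.md]│ app.ini         ┃────────────────────
────────────────────────────┃..................~.
                            ┃..................~~
                            ┃...................~
he system implements data st┃..........@.........
                            ┃....^............♣♣♣
━━━━━━━━━━━━━━━━━━━━━━━━━━━━┛...^^^............♣♣
                           ┃                     
                           ┗━━━━━━━━━━━━━━━━━━━━━


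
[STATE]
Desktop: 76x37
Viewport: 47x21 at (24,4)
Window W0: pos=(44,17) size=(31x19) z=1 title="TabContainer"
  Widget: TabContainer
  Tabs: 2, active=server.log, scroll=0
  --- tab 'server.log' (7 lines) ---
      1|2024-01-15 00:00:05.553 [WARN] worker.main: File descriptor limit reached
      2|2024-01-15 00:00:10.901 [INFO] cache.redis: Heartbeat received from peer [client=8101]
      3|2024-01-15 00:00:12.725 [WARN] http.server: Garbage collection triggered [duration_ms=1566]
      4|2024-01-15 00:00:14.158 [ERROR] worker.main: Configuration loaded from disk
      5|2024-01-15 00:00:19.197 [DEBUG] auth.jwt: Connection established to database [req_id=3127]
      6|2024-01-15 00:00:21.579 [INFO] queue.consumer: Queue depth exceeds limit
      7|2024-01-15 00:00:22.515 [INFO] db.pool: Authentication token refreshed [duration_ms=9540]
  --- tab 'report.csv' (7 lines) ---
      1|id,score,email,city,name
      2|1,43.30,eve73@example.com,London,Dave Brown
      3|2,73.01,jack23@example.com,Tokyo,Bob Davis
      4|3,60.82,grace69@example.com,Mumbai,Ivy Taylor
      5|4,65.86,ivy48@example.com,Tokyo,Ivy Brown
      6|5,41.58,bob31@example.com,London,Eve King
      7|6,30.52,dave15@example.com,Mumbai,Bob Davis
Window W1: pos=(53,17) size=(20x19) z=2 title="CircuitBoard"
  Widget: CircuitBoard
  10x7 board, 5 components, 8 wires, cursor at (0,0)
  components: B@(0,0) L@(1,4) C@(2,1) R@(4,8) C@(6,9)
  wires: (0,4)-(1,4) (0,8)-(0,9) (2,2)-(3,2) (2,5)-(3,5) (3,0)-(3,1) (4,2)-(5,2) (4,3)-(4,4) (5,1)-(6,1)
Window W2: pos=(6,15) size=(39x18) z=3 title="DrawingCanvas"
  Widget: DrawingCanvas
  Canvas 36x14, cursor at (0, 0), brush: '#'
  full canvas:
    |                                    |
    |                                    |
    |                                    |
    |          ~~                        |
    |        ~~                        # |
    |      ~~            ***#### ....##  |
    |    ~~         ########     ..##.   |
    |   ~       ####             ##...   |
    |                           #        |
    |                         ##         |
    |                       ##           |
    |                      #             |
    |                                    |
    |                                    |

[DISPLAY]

                                               
                                               
                                               
                                               
                                               
                                               
                                               
                                               
                                               
                                               
                                               
━━━━━━━━━━━━━━━━━━━━┓                          
                    ┃                          
────────────────────┨━━━━━━━━┏━━━━━━━━━━━━━━━━━
                    ┃ TabCont┃ CircuitBoard    
                    ┃────────┠─────────────────
                    ┃[server.┃   0 1 2 3 4 5 6 
                    ┃────────┃0  [B]           
                 #  ┃2024-01-┃                 
   ***#### ....##   ┃2024-01-┃1                
######     ..##.    ┃2024-01-┃                 


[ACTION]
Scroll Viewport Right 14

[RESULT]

                                               
                                               
                                               
                                               
                                               
                                               
                                               
                                               
                                               
                                               
                                               
━━━━━━━━━━━━━━━┓                               
               ┃                               
───────────────┨━━━━━━━━┏━━━━━━━━━━━━━━━━━━┓━┓ 
               ┃ TabCont┃ CircuitBoard     ┃ ┃ 
               ┃────────┠──────────────────┨─┨ 
               ┃[server.┃   0 1 2 3 4 5 6 7┃ ┃ 
               ┃────────┃0  [B]            ┃─┃ 
            #  ┃2024-01-┃                  ┃N┃ 
*#### ....##   ┃2024-01-┃1                 ┃O┃ 
#     ..##.    ┃2024-01-┃                  ┃N┃ 


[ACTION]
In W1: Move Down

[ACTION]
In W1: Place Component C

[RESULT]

                                               
                                               
                                               
                                               
                                               
                                               
                                               
                                               
                                               
                                               
                                               
━━━━━━━━━━━━━━━┓                               
               ┃                               
───────────────┨━━━━━━━━┏━━━━━━━━━━━━━━━━━━┓━┓ 
               ┃ TabCont┃ CircuitBoard     ┃ ┃ 
               ┃────────┠──────────────────┨─┨ 
               ┃[server.┃   0 1 2 3 4 5 6 7┃ ┃ 
               ┃────────┃0   B             ┃─┃ 
            #  ┃2024-01-┃                  ┃N┃ 
*#### ....##   ┃2024-01-┃1  [C]            ┃O┃ 
#     ..##.    ┃2024-01-┃                  ┃N┃ 


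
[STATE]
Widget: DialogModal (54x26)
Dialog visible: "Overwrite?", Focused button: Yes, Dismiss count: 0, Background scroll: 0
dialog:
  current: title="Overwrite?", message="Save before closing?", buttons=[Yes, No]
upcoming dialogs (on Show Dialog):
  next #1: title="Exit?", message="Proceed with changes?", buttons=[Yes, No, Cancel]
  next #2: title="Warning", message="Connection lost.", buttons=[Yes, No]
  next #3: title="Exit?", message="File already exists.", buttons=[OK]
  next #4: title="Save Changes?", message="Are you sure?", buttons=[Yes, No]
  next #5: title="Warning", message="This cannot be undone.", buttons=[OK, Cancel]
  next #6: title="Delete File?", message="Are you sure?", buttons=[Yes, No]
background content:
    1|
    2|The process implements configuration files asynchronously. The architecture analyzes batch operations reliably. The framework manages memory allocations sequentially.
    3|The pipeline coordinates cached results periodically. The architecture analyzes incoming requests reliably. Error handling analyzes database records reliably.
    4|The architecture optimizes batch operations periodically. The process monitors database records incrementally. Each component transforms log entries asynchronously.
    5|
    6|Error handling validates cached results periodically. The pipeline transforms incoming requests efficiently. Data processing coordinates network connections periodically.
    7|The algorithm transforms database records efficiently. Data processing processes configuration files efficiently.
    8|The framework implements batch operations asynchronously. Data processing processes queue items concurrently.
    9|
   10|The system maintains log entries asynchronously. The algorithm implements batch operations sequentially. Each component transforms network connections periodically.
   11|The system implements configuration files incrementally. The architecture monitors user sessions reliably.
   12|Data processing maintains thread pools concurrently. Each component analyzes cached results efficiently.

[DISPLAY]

                                                      
The process implements configuration files asynchronou
The pipeline coordinates cached results periodically. 
The architecture optimizes batch operations periodical
                                                      
Error handling validates cached results periodically. 
The algorithm transforms database records efficiently.
The framework implements batch operations asynchronous
                                                      
The system maintains log entries asynchronously. The a
The system impl┌──────────────────────┐es incrementall
Data processing│      Overwrite?      │concurrently. E
               │ Save before closing? │               
               │      [Yes]  No       │               
               └──────────────────────┘               
                                                      
                                                      
                                                      
                                                      
                                                      
                                                      
                                                      
                                                      
                                                      
                                                      
                                                      


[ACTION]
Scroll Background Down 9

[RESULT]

The system maintains log entries asynchronously. The a
The system implements configuration files incrementall
Data processing maintains thread pools concurrently. E
                                                      
                                                      
                                                      
                                                      
                                                      
                                                      
                                                      
               ┌──────────────────────┐               
               │      Overwrite?      │               
               │ Save before closing? │               
               │      [Yes]  No       │               
               └──────────────────────┘               
                                                      
                                                      
                                                      
                                                      
                                                      
                                                      
                                                      
                                                      
                                                      
                                                      
                                                      


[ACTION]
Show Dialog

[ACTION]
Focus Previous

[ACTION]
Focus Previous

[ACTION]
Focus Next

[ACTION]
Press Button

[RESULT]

The system maintains log entries asynchronously. The a
The system implements configuration files incrementall
Data processing maintains thread pools concurrently. E
                                                      
                                                      
                                                      
                                                      
                                                      
                                                      
                                                      
                                                      
                                                      
                                                      
                                                      
                                                      
                                                      
                                                      
                                                      
                                                      
                                                      
                                                      
                                                      
                                                      
                                                      
                                                      
                                                      
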